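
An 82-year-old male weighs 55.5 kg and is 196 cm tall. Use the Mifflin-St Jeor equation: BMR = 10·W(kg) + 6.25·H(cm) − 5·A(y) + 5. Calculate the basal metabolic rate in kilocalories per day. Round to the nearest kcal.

Mifflin-St Jeor (male): BMR = 10(55.5) + 6.25(196) − 5(82) + 5 = 555 + 1225 − 410 + 5 = 1375 kcal/day.

1375 kilocalories per day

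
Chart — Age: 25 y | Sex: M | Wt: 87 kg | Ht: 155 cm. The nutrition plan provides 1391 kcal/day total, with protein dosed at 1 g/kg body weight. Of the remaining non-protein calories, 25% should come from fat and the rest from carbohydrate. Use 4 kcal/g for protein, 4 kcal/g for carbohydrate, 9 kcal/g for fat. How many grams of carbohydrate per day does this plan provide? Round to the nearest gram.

196 g/day

Protein = 1 × 87 = 87 g → 87 × 4 = 348 kcal.
Non-protein calories = 1391 − 348 = 1043 kcal.
Fat: 25% × 1043 = 260.75 kcal; carbohydrate: 782.25 kcal.
Carbohydrate: 782.25 kcal ÷ 4 kcal/g = 195.5625 g.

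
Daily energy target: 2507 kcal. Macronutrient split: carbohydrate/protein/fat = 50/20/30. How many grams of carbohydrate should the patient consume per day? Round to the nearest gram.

313 g/day

Carbohydrate energy = 50% × 2507 = 1253.5 kcal.
At 4 kcal/g: 1253.5 ÷ 4 = 313.375 g.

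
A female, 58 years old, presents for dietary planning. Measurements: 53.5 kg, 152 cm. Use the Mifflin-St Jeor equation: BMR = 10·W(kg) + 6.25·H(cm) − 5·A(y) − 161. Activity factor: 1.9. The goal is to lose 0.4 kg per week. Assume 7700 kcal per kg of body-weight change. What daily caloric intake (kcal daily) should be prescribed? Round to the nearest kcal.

1525 kcal daily

Mifflin-St Jeor (female): BMR = 10(53.5) + 6.25(152) − 5(58) − 161 = 535 + 950 − 290 − 161 = 1034 kcal/day.
TEE = 1034 × 1.9 = 1964.6 kcal/day.
Required daily deficit = 0.4 × 7700 ÷ 7 = 440 kcal/day.
Target intake = 1964.6 − 440 = 1524.6 kcal/day.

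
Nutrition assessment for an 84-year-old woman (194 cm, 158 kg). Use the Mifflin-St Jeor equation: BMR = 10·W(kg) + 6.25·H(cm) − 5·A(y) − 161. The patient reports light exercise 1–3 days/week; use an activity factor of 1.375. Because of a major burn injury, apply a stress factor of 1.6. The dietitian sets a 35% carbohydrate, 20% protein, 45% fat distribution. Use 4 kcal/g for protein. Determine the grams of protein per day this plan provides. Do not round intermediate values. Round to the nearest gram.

243 g/day

Mifflin-St Jeor (female): BMR = 10(158) + 6.25(194) − 5(84) − 161 = 1580 + 1212.5 − 420 − 161 = 2211.5 kcal/day.
TEE = 2211.5 × 1.375 = 3040.8125 kcal/day.
With stress factor 1.6: 3040.8125 × 1.6 = 4865.3 kcal/day.
Protein energy = 20% × 4865.3 = 973.06 kcal.
Protein = 973.06 ÷ 4 kcal/g = 243.265 g.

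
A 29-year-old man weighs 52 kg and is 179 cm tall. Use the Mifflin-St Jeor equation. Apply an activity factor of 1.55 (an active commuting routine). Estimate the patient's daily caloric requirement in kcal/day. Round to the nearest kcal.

2323 kcal/day

Mifflin-St Jeor (male): BMR = 10(52) + 6.25(179) − 5(29) + 5 = 520 + 1118.75 − 145 + 5 = 1498.75 kcal/day.
TEE = BMR × activity factor = 1498.75 × 1.55 = 2323.0625 kcal/day.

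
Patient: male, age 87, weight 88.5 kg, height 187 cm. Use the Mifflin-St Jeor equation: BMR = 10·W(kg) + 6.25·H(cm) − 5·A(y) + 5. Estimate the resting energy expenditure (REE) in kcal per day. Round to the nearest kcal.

Mifflin-St Jeor (male): BMR = 10(88.5) + 6.25(187) − 5(87) + 5 = 885 + 1168.75 − 435 + 5 = 1623.75 kcal/day.

1624 kcal per day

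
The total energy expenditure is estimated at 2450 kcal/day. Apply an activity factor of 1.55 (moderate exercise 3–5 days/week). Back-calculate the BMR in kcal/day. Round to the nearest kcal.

1581 kcal/day

BMR = TEE ÷ activity factor = 2450 ÷ 1.55 = 1580.6452 kcal/day.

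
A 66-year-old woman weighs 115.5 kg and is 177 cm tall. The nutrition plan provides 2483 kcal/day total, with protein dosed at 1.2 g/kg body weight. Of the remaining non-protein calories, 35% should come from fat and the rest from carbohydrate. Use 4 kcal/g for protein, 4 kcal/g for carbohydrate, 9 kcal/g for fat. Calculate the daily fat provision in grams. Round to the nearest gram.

Protein = 1.2 × 115.5 = 138.6 g → 138.6 × 4 = 554.4 kcal.
Non-protein calories = 2483 − 554.4 = 1928.6 kcal.
Fat: 35% × 1928.6 = 675.01 kcal; carbohydrate: 1253.59 kcal.
Fat: 675.01 kcal ÷ 9 kcal/g = 75.0011 g.

75 g/day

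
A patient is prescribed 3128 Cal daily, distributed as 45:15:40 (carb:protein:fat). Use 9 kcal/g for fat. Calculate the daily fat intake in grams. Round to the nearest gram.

Fat energy = 40% × 3128 = 1251.2 kcal.
At 9 kcal/g: 1251.2 ÷ 9 = 139.0222 g.

139 g/day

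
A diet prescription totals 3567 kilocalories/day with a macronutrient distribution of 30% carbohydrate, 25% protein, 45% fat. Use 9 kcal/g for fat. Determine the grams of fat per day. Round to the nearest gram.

178 g/day

Fat energy = 45% × 3567 = 1605.15 kcal.
At 9 kcal/g: 1605.15 ÷ 9 = 178.35 g.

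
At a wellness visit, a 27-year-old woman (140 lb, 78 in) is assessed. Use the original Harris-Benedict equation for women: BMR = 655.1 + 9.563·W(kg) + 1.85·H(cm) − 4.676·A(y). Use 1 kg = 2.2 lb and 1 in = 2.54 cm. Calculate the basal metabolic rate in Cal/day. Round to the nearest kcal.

1504 Cal/day

Convert to metric: weight = 140 ÷ 2.2 = 63.6364 kg; height = 78 × 2.54 = 198.12 cm.
Harris-Benedict: BMR = 655.1 + 9.563(63.6364) + 1.85(198.12) − 4.676(27) = 1503.9245 kcal/day.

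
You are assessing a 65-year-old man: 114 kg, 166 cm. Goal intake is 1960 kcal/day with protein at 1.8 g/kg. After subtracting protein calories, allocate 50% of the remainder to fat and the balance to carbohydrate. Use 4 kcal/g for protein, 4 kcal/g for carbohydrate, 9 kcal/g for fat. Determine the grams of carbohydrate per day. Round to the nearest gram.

142 g/day

Protein = 1.8 × 114 = 205.2 g → 205.2 × 4 = 820.8 kcal.
Non-protein calories = 1960 − 820.8 = 1139.2 kcal.
Fat: 50% × 1139.2 = 569.6 kcal; carbohydrate: 569.6 kcal.
Carbohydrate: 569.6 kcal ÷ 4 kcal/g = 142.4 g.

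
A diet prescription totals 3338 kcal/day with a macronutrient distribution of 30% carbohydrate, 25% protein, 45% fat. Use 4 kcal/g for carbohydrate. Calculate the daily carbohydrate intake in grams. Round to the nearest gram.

250 g/day

Carbohydrate energy = 30% × 3338 = 1001.4 kcal.
At 4 kcal/g: 1001.4 ÷ 4 = 250.35 g.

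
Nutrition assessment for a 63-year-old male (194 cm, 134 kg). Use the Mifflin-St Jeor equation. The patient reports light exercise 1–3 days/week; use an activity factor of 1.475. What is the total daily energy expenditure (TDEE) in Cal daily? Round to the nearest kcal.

Mifflin-St Jeor (male): BMR = 10(134) + 6.25(194) − 5(63) + 5 = 1340 + 1212.5 − 315 + 5 = 2242.5 kcal/day.
TEE = BMR × activity factor = 2242.5 × 1.475 = 3307.6875 kcal/day.

3308 Cal daily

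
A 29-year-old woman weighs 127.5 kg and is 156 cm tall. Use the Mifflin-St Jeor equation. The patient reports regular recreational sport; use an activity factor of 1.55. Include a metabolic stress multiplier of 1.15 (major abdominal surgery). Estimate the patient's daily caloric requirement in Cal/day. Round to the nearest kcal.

3465 Cal/day

Mifflin-St Jeor (female): BMR = 10(127.5) + 6.25(156) − 5(29) − 161 = 1275 + 975 − 145 − 161 = 1944 kcal/day.
TEE = BMR × activity factor = 1944 × 1.55 = 3013.2 kcal/day.
Apply stress factor: 3013.2 × 1.15 = 3465.18 kcal/day.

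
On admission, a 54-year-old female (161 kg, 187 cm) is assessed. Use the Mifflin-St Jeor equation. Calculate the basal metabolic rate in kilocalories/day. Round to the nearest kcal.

2348 kilocalories/day

Mifflin-St Jeor (female): BMR = 10(161) + 6.25(187) − 5(54) − 161 = 1610 + 1168.75 − 270 − 161 = 2347.75 kcal/day.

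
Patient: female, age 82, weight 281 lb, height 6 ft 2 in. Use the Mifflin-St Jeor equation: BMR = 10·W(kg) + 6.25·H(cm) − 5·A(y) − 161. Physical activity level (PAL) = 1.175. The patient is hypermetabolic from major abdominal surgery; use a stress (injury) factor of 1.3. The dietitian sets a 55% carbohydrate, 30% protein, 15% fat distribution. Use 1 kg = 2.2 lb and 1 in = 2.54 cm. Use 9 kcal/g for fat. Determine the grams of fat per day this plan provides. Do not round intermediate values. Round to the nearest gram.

48 g/day

Convert to metric: weight = 281 ÷ 2.2 = 127.7273 kg; height = (6×12 + 2) × 2.54 = 74 × 2.54 = 187.96 cm.
Mifflin-St Jeor (female): BMR = 10(127.7273) + 6.25(187.96) − 5(82) − 161 = 1277.2727 + 1174.75 − 410 − 161 = 1881.0227 kcal/day.
TEE = 1881.0227 × 1.175 = 2210.2017 kcal/day.
With stress factor 1.3: 2210.2017 × 1.3 = 2873.2622 kcal/day.
Fat energy = 15% × 2873.2622 = 430.9893 kcal.
Fat = 430.9893 ÷ 9 kcal/g = 47.8877 g.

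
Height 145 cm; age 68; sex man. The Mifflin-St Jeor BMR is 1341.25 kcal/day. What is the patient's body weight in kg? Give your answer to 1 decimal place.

1341.25 = 10·W + 6.25(145) − 5(68) + 5
10·W = 1341.25 − 571.25 = 770, so W = 77 kg.

77.0 kg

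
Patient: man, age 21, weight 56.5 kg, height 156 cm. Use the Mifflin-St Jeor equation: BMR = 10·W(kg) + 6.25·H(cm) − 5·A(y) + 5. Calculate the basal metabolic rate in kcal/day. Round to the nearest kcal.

1440 kcal/day

Mifflin-St Jeor (male): BMR = 10(56.5) + 6.25(156) − 5(21) + 5 = 565 + 975 − 105 + 5 = 1440 kcal/day.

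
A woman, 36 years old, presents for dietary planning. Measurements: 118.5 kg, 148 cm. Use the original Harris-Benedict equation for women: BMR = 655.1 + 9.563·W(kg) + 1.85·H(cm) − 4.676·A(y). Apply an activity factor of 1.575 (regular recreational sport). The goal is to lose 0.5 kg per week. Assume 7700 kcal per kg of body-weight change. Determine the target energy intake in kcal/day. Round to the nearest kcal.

2433 kcal/day

Harris-Benedict: BMR = 655.1 + 9.563(118.5) + 1.85(148) − 4.676(36) = 1893.7795 kcal/day.
TEE = 1893.7795 × 1.575 = 2982.7027 kcal/day.
Required daily deficit = 0.5 × 7700 ÷ 7 = 550 kcal/day.
Target intake = 2982.7027 − 550 = 2432.7027 kcal/day.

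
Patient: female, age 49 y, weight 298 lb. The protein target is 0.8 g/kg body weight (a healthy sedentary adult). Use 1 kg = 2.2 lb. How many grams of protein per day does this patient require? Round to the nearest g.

Weight in kg = 298 ÷ 2.2 = 135.4545 kg.
Protein = 0.8 g/kg × 135.4545 kg = 108.3636 g/day.

108 g/day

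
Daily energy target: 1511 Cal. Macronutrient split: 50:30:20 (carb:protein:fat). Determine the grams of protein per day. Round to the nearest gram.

Protein energy = 30% × 1511 = 453.3 kcal.
At 4 kcal/g: 453.3 ÷ 4 = 113.325 g.

113 g/day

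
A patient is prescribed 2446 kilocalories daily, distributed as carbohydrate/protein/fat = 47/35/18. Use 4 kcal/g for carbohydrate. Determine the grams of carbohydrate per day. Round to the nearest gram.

287 g/day

Carbohydrate energy = 47% × 2446 = 1149.62 kcal.
At 4 kcal/g: 1149.62 ÷ 4 = 287.405 g.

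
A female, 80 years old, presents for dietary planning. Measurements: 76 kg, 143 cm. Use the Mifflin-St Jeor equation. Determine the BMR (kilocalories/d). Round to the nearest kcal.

Mifflin-St Jeor (female): BMR = 10(76) + 6.25(143) − 5(80) − 161 = 760 + 893.75 − 400 − 161 = 1092.75 kcal/day.

1093 kilocalories/d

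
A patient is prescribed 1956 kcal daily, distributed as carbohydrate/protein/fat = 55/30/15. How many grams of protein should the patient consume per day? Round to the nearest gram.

147 g/day

Protein energy = 30% × 1956 = 586.8 kcal.
At 4 kcal/g: 586.8 ÷ 4 = 146.7 g.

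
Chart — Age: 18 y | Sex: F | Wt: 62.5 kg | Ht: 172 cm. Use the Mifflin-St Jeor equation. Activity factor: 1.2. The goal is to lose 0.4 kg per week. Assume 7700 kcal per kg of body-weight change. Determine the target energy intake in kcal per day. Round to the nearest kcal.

Mifflin-St Jeor (female): BMR = 10(62.5) + 6.25(172) − 5(18) − 161 = 625 + 1075 − 90 − 161 = 1449 kcal/day.
TEE = 1449 × 1.2 = 1738.8 kcal/day.
Required daily deficit = 0.4 × 7700 ÷ 7 = 440 kcal/day.
Target intake = 1738.8 − 440 = 1298.8 kcal/day.

1299 kcal per day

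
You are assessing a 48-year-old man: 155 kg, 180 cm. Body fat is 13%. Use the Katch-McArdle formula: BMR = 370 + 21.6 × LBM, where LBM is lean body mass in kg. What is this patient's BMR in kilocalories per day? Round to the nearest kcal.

LBM = 155 × (1 − 0.13) = 134.85 kg. Katch-McArdle: BMR = 370 + 21.6 × 134.85 = 3282.76 kcal/day.

3283 kilocalories per day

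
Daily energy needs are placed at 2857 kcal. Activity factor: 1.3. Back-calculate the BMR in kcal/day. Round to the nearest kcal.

BMR = TEE ÷ activity factor = 2857 ÷ 1.3 = 2197.6923 kcal/day.

2198 kcal/day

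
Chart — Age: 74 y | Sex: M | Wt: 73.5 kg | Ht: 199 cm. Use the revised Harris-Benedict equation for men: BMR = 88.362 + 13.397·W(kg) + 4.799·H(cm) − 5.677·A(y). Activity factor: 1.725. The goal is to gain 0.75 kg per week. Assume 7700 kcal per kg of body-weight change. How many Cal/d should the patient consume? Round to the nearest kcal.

3599 Cal/d

Harris-Benedict: BMR = 88.362 + 13.397(73.5) + 4.799(199) − 5.677(74) = 1607.9445 kcal/day.
TEE = 1607.9445 × 1.725 = 2773.7043 kcal/day.
Required daily surplus = 0.75 × 7700 ÷ 7 = 825 kcal/day.
Target intake = 2773.7043 + 825 = 3598.7043 kcal/day.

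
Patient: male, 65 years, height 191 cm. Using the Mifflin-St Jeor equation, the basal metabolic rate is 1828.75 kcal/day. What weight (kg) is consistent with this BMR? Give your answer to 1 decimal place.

1828.75 = 10·W + 6.25(191) − 5(65) + 5
10·W = 1828.75 − 873.75 = 955, so W = 95.5 kg.

95.5 kg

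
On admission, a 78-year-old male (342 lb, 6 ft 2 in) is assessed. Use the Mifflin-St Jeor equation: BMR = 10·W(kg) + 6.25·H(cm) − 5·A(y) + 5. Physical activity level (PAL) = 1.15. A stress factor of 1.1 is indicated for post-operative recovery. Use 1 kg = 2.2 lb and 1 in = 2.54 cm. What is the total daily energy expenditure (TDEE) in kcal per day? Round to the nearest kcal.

2966 kcal per day

Convert to metric: weight = 342 ÷ 2.2 = 155.4545 kg; height = (6×12 + 2) × 2.54 = 74 × 2.54 = 187.96 cm.
Mifflin-St Jeor (male): BMR = 10(155.4545) + 6.25(187.96) − 5(78) + 5 = 1554.5455 + 1174.75 − 390 + 5 = 2344.2955 kcal/day.
TEE = BMR × activity factor = 2344.2955 × 1.15 = 2695.9398 kcal/day.
Apply stress factor: 2695.9398 × 1.1 = 2965.5338 kcal/day.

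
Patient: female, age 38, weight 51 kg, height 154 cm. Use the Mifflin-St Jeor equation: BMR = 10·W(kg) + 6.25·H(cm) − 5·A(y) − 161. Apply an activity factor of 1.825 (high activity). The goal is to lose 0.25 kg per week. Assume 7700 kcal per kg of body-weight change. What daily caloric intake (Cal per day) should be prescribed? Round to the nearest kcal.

Mifflin-St Jeor (female): BMR = 10(51) + 6.25(154) − 5(38) − 161 = 510 + 962.5 − 190 − 161 = 1121.5 kcal/day.
TEE = 1121.5 × 1.825 = 2046.7375 kcal/day.
Required daily deficit = 0.25 × 7700 ÷ 7 = 275 kcal/day.
Target intake = 2046.7375 − 275 = 1771.7375 kcal/day.

1772 Cal per day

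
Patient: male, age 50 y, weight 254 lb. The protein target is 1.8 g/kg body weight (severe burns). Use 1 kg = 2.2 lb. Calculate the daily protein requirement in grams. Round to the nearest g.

Weight in kg = 254 ÷ 2.2 = 115.4545 kg.
Protein = 1.8 g/kg × 115.4545 kg = 207.8182 g/day.

208 g/day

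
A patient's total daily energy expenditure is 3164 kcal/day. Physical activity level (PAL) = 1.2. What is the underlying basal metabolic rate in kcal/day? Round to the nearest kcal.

2637 kcal/day

BMR = TEE ÷ activity factor = 3164 ÷ 1.2 = 2636.6667 kcal/day.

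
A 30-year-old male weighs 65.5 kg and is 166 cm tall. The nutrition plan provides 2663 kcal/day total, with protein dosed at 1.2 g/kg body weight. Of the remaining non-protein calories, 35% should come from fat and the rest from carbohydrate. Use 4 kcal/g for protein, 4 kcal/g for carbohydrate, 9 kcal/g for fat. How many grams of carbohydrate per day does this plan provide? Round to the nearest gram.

382 g/day

Protein = 1.2 × 65.5 = 78.6 g → 78.6 × 4 = 314.4 kcal.
Non-protein calories = 2663 − 314.4 = 2348.6 kcal.
Fat: 35% × 2348.6 = 822.01 kcal; carbohydrate: 1526.59 kcal.
Carbohydrate: 1526.59 kcal ÷ 4 kcal/g = 381.6475 g.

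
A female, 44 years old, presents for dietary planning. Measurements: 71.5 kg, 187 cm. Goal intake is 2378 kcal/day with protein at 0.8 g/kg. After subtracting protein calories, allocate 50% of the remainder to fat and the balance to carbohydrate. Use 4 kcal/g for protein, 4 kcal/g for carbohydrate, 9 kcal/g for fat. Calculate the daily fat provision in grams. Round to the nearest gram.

119 g/day

Protein = 0.8 × 71.5 = 57.2 g → 57.2 × 4 = 228.8 kcal.
Non-protein calories = 2378 − 228.8 = 2149.2 kcal.
Fat: 50% × 2149.2 = 1074.6 kcal; carbohydrate: 1074.6 kcal.
Fat: 1074.6 kcal ÷ 9 kcal/g = 119.4 g.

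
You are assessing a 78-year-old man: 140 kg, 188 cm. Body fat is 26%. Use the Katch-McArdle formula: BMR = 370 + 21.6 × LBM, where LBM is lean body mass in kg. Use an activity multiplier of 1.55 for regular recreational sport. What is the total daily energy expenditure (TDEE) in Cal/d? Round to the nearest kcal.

4042 Cal/d

LBM = 140 × (1 − 0.26) = 103.6 kg. Katch-McArdle: BMR = 370 + 21.6 × 103.6 = 2607.76 kcal/day.
TEE = BMR × activity factor = 2607.76 × 1.55 = 4042.028 kcal/day.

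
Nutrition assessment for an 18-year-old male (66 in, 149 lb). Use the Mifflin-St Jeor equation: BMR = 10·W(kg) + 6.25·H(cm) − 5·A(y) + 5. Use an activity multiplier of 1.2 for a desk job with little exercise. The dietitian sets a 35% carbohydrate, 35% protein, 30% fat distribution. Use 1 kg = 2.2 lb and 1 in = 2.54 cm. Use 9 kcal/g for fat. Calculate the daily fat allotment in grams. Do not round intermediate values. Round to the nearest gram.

66 g/day

Convert to metric: weight = 149 ÷ 2.2 = 67.7273 kg; height = 66 × 2.54 = 167.64 cm.
Mifflin-St Jeor (male): BMR = 10(67.7273) + 6.25(167.64) − 5(18) + 5 = 677.2727 + 1047.75 − 90 + 5 = 1640.0227 kcal/day.
TEE = 1640.0227 × 1.2 = 1968.0273 kcal/day.
Fat energy = 30% × 1968.0273 = 590.4082 kcal.
Fat = 590.4082 ÷ 9 kcal/g = 65.6009 g.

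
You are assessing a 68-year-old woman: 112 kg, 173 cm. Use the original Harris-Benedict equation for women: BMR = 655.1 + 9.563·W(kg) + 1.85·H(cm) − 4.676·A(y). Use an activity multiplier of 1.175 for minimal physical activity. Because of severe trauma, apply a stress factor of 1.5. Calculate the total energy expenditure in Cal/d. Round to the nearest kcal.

3046 Cal/d

Harris-Benedict: BMR = 655.1 + 9.563(112) + 1.85(173) − 4.676(68) = 1728.238 kcal/day.
TEE = BMR × activity factor = 1728.238 × 1.175 = 2030.6797 kcal/day.
Apply stress factor: 2030.6797 × 1.5 = 3046.0195 kcal/day.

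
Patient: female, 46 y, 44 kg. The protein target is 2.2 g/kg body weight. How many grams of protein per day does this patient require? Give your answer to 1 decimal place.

96.8 g/day

Protein = 2.2 g/kg × 44 kg = 96.8 g/day.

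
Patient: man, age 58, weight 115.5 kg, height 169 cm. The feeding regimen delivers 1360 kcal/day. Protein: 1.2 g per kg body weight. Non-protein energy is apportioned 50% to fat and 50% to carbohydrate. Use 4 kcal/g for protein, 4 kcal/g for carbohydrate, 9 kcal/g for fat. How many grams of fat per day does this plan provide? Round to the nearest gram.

45 g/day

Protein = 1.2 × 115.5 = 138.6 g → 138.6 × 4 = 554.4 kcal.
Non-protein calories = 1360 − 554.4 = 805.6 kcal.
Fat: 50% × 805.6 = 402.8 kcal; carbohydrate: 402.8 kcal.
Fat: 402.8 kcal ÷ 9 kcal/g = 44.7556 g.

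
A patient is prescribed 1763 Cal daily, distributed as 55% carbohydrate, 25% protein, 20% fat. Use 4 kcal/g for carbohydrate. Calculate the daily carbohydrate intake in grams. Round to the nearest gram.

Carbohydrate energy = 55% × 1763 = 969.65 kcal.
At 4 kcal/g: 969.65 ÷ 4 = 242.4125 g.

242 g/day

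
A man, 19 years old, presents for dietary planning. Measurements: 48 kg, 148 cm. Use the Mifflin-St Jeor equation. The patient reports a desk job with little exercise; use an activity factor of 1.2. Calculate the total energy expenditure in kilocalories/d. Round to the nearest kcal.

1578 kilocalories/d

Mifflin-St Jeor (male): BMR = 10(48) + 6.25(148) − 5(19) + 5 = 480 + 925 − 95 + 5 = 1315 kcal/day.
TEE = BMR × activity factor = 1315 × 1.2 = 1578 kcal/day.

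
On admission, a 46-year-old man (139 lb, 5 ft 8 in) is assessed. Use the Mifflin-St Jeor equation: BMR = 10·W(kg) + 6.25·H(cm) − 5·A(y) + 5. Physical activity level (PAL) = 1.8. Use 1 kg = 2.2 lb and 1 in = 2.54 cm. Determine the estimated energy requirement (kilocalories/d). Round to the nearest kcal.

Convert to metric: weight = 139 ÷ 2.2 = 63.1818 kg; height = (5×12 + 8) × 2.54 = 68 × 2.54 = 172.72 cm.
Mifflin-St Jeor (male): BMR = 10(63.1818) + 6.25(172.72) − 5(46) + 5 = 631.8182 + 1079.5 − 230 + 5 = 1486.3182 kcal/day.
TEE = BMR × activity factor = 1486.3182 × 1.8 = 2675.3727 kcal/day.

2675 kilocalories/d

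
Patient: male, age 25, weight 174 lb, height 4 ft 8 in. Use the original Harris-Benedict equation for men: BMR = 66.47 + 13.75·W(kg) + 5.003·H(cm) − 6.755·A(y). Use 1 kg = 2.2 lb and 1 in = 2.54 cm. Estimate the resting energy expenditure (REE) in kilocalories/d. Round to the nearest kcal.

Convert to metric: weight = 174 ÷ 2.2 = 79.0909 kg; height = (4×12 + 8) × 2.54 = 56 × 2.54 = 142.24 cm.
Harris-Benedict: BMR = 66.47 + 13.75(79.0909) + 5.003(142.24) − 6.755(25) = 1696.7217 kcal/day.

1697 kilocalories/d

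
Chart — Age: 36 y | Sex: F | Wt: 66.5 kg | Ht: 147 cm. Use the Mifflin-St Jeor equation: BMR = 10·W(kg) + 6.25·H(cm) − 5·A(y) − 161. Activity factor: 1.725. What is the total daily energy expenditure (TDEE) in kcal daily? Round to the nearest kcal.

2144 kcal daily

Mifflin-St Jeor (female): BMR = 10(66.5) + 6.25(147) − 5(36) − 161 = 665 + 918.75 − 180 − 161 = 1242.75 kcal/day.
TEE = BMR × activity factor = 1242.75 × 1.725 = 2143.7438 kcal/day.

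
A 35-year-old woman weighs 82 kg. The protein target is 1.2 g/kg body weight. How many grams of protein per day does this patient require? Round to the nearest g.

98 g/day

Protein = 1.2 g/kg × 82 kg = 98.4 g/day.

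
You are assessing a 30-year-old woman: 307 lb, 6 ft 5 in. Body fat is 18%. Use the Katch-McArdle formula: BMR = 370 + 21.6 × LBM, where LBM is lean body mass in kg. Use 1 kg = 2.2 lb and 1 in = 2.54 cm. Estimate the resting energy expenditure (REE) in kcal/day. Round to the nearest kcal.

Convert to metric: weight = 307 ÷ 2.2 = 139.5455 kg; height = (6×12 + 5) × 2.54 = 77 × 2.54 = 195.58 cm.
LBM = 139.5455 × (1 − 0.18) = 114.4273 kg. Katch-McArdle: BMR = 370 + 21.6 × 114.4273 = 2841.6291 kcal/day.

2842 kcal/day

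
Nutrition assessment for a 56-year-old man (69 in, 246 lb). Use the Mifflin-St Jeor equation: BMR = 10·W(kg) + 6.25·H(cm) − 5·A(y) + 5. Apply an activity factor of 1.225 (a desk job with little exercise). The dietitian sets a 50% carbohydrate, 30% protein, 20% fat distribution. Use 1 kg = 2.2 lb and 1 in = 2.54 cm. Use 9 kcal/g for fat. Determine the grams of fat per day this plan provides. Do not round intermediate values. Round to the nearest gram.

53 g/day

Convert to metric: weight = 246 ÷ 2.2 = 111.8182 kg; height = 69 × 2.54 = 175.26 cm.
Mifflin-St Jeor (male): BMR = 10(111.8182) + 6.25(175.26) − 5(56) + 5 = 1118.1818 + 1095.375 − 280 + 5 = 1938.5568 kcal/day.
TEE = 1938.5568 × 1.225 = 2374.7321 kcal/day.
Fat energy = 20% × 2374.7321 = 474.9464 kcal.
Fat = 474.9464 ÷ 9 kcal/g = 52.7718 g.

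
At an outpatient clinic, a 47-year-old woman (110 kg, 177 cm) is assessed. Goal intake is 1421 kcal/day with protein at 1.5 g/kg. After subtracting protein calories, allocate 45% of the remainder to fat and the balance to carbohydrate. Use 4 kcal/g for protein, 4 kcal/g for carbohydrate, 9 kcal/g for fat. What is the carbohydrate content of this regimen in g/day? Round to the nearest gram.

105 g/day

Protein = 1.5 × 110 = 165 g → 165 × 4 = 660 kcal.
Non-protein calories = 1421 − 660 = 761 kcal.
Fat: 45% × 761 = 342.45 kcal; carbohydrate: 418.55 kcal.
Carbohydrate: 418.55 kcal ÷ 4 kcal/g = 104.6375 g.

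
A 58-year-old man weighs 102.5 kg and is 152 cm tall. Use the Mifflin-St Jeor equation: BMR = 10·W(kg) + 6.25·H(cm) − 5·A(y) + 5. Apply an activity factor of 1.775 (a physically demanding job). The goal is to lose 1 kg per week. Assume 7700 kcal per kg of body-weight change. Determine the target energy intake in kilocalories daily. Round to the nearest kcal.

Mifflin-St Jeor (male): BMR = 10(102.5) + 6.25(152) − 5(58) + 5 = 1025 + 950 − 290 + 5 = 1690 kcal/day.
TEE = 1690 × 1.775 = 2999.75 kcal/day.
Required daily deficit = 1 × 7700 ÷ 7 = 1100 kcal/day.
Target intake = 2999.75 − 1100 = 1899.75 kcal/day.

1900 kilocalories daily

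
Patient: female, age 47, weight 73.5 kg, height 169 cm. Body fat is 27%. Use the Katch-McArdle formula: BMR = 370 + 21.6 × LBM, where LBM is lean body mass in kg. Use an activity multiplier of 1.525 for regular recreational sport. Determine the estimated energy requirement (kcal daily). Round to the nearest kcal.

LBM = 73.5 × (1 − 0.27) = 53.655 kg. Katch-McArdle: BMR = 370 + 21.6 × 53.655 = 1528.948 kcal/day.
TEE = BMR × activity factor = 1528.948 × 1.525 = 2331.6457 kcal/day.

2332 kcal daily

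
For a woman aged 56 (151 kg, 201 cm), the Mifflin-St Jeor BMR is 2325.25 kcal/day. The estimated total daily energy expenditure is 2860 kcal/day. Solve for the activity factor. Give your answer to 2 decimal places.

Activity factor = TEE ÷ BMR = 2860 ÷ 2325.25 = 1.23.

1.23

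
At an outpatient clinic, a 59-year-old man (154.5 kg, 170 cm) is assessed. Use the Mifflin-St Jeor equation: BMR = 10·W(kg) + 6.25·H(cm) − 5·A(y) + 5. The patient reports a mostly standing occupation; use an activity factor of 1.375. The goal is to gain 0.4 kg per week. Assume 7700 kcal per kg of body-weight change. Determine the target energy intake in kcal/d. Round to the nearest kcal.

Mifflin-St Jeor (male): BMR = 10(154.5) + 6.25(170) − 5(59) + 5 = 1545 + 1062.5 − 295 + 5 = 2317.5 kcal/day.
TEE = 2317.5 × 1.375 = 3186.5625 kcal/day.
Required daily surplus = 0.4 × 7700 ÷ 7 = 440 kcal/day.
Target intake = 3186.5625 + 440 = 3626.5625 kcal/day.

3627 kcal/d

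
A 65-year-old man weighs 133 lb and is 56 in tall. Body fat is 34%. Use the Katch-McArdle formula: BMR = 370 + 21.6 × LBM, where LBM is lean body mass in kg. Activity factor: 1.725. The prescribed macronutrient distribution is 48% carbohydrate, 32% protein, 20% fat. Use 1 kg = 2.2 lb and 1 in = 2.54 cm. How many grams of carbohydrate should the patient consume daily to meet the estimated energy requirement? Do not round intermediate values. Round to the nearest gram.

255 g/day

Convert to metric: weight = 133 ÷ 2.2 = 60.4545 kg; height = 56 × 2.54 = 142.24 cm.
LBM = 60.4545 × (1 − 0.34) = 39.9 kg. Katch-McArdle: BMR = 370 + 21.6 × 39.9 = 1231.84 kcal/day.
TEE = 1231.84 × 1.725 = 2124.924 kcal/day.
Carbohydrate energy = 48% × 2124.924 = 1019.9635 kcal.
Carbohydrate = 1019.9635 ÷ 4 kcal/g = 254.9909 g.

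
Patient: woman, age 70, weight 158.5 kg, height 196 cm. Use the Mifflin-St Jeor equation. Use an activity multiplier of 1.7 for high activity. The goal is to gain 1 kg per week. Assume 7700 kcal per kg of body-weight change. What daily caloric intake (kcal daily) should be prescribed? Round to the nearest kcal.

5008 kcal daily

Mifflin-St Jeor (female): BMR = 10(158.5) + 6.25(196) − 5(70) − 161 = 1585 + 1225 − 350 − 161 = 2299 kcal/day.
TEE = 2299 × 1.7 = 3908.3 kcal/day.
Required daily surplus = 1 × 7700 ÷ 7 = 1100 kcal/day.
Target intake = 3908.3 + 1100 = 5008.3 kcal/day.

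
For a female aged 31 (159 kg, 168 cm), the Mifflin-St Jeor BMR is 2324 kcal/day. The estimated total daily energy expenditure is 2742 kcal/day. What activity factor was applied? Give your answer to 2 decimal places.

Activity factor = TEE ÷ BMR = 2742 ÷ 2324 = 1.18.

1.18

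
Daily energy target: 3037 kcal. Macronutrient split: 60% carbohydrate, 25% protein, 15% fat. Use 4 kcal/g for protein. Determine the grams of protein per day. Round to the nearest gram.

Protein energy = 25% × 3037 = 759.25 kcal.
At 4 kcal/g: 759.25 ÷ 4 = 189.8125 g.

190 g/day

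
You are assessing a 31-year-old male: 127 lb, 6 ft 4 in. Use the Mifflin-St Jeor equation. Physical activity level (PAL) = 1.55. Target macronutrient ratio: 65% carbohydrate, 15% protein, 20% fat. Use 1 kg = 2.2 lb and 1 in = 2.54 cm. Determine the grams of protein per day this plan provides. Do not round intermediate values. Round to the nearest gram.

Convert to metric: weight = 127 ÷ 2.2 = 57.7273 kg; height = (6×12 + 4) × 2.54 = 76 × 2.54 = 193.04 cm.
Mifflin-St Jeor (male): BMR = 10(57.7273) + 6.25(193.04) − 5(31) + 5 = 577.2727 + 1206.5 − 155 + 5 = 1633.7727 kcal/day.
TEE = 1633.7727 × 1.55 = 2532.3477 kcal/day.
Protein energy = 15% × 2532.3477 = 379.8522 kcal.
Protein = 379.8522 ÷ 4 kcal/g = 94.963 g.

95 g/day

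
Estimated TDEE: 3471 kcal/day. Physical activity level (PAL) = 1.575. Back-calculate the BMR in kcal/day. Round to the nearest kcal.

2204 kcal/day

BMR = TEE ÷ activity factor = 3471 ÷ 1.575 = 2203.8095 kcal/day.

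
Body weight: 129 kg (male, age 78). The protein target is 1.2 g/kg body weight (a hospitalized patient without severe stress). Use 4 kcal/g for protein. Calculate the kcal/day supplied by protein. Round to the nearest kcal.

619 kcal/day

Protein = 1.2 g/kg × 129 kg = 154.8 g/day.
Protein energy = 154.8 g × 4 kcal/g = 619.2 kcal/day.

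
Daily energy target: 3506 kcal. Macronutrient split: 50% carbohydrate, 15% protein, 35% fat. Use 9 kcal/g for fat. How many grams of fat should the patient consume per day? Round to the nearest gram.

Fat energy = 35% × 3506 = 1227.1 kcal.
At 9 kcal/g: 1227.1 ÷ 9 = 136.3444 g.

136 g/day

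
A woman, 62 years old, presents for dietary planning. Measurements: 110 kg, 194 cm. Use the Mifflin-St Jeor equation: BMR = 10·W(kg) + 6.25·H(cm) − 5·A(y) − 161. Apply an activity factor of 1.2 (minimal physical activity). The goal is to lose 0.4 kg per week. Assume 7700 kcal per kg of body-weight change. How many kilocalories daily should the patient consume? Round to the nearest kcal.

Mifflin-St Jeor (female): BMR = 10(110) + 6.25(194) − 5(62) − 161 = 1100 + 1212.5 − 310 − 161 = 1841.5 kcal/day.
TEE = 1841.5 × 1.2 = 2209.8 kcal/day.
Required daily deficit = 0.4 × 7700 ÷ 7 = 440 kcal/day.
Target intake = 2209.8 − 440 = 1769.8 kcal/day.

1770 kilocalories daily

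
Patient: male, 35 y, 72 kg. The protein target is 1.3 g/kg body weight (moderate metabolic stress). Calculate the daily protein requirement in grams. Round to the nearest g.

94 g/day

Protein = 1.3 g/kg × 72 kg = 93.6 g/day.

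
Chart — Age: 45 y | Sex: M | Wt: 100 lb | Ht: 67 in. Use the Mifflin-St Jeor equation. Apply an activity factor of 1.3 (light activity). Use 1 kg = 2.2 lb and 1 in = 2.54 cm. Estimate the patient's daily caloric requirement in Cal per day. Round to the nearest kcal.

Convert to metric: weight = 100 ÷ 2.2 = 45.4545 kg; height = 67 × 2.54 = 170.18 cm.
Mifflin-St Jeor (male): BMR = 10(45.4545) + 6.25(170.18) − 5(45) + 5 = 454.5455 + 1063.625 − 225 + 5 = 1298.1705 kcal/day.
TEE = BMR × activity factor = 1298.1705 × 1.3 = 1687.6216 kcal/day.

1688 Cal per day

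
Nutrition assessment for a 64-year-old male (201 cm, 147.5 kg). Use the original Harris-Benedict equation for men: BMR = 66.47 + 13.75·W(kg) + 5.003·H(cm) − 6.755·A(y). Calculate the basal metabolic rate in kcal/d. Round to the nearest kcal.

Harris-Benedict: BMR = 66.47 + 13.75(147.5) + 5.003(201) − 6.755(64) = 2667.878 kcal/day.

2668 kcal/d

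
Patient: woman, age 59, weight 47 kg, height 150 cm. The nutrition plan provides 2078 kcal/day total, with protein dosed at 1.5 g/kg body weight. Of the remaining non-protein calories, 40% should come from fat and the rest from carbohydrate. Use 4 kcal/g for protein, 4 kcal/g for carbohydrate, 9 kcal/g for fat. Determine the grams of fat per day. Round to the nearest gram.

Protein = 1.5 × 47 = 70.5 g → 70.5 × 4 = 282 kcal.
Non-protein calories = 2078 − 282 = 1796 kcal.
Fat: 40% × 1796 = 718.4 kcal; carbohydrate: 1077.6 kcal.
Fat: 718.4 kcal ÷ 9 kcal/g = 79.8222 g.

80 g/day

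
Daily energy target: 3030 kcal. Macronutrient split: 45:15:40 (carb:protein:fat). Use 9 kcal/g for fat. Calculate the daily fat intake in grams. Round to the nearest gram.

135 g/day

Fat energy = 40% × 3030 = 1212 kcal.
At 9 kcal/g: 1212 ÷ 9 = 134.6667 g.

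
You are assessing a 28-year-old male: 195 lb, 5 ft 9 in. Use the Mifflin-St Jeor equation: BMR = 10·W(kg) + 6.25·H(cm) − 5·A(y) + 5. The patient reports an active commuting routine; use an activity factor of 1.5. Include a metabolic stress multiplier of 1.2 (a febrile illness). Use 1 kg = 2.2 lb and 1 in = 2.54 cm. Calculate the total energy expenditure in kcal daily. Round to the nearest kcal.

Convert to metric: weight = 195 ÷ 2.2 = 88.6364 kg; height = (5×12 + 9) × 2.54 = 69 × 2.54 = 175.26 cm.
Mifflin-St Jeor (male): BMR = 10(88.6364) + 6.25(175.26) − 5(28) + 5 = 886.3636 + 1095.375 − 140 + 5 = 1846.7386 kcal/day.
TEE = BMR × activity factor = 1846.7386 × 1.5 = 2770.108 kcal/day.
Apply stress factor: 2770.108 × 1.2 = 3324.1295 kcal/day.

3324 kcal daily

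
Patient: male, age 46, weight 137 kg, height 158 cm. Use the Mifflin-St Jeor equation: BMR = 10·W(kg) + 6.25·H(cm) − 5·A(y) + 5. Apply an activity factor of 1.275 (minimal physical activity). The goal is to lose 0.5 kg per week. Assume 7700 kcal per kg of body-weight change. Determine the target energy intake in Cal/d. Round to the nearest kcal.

2169 Cal/d

Mifflin-St Jeor (male): BMR = 10(137) + 6.25(158) − 5(46) + 5 = 1370 + 987.5 − 230 + 5 = 2132.5 kcal/day.
TEE = 2132.5 × 1.275 = 2718.9375 kcal/day.
Required daily deficit = 0.5 × 7700 ÷ 7 = 550 kcal/day.
Target intake = 2718.9375 − 550 = 2168.9375 kcal/day.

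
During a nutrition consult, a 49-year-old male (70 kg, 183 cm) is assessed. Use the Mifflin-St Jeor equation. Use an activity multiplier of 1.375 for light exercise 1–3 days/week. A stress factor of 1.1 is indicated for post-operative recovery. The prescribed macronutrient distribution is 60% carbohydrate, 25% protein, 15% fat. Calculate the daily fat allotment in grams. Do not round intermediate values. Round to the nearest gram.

40 g/day

Mifflin-St Jeor (male): BMR = 10(70) + 6.25(183) − 5(49) + 5 = 700 + 1143.75 − 245 + 5 = 1603.75 kcal/day.
TEE = 1603.75 × 1.375 = 2205.1563 kcal/day.
With stress factor 1.1: 2205.1563 × 1.1 = 2425.6719 kcal/day.
Fat energy = 15% × 2425.6719 = 363.8508 kcal.
Fat = 363.8508 ÷ 9 kcal/g = 40.4279 g.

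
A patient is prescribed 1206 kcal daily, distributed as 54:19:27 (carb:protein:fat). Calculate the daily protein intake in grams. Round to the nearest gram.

Protein energy = 19% × 1206 = 229.14 kcal.
At 4 kcal/g: 229.14 ÷ 4 = 57.285 g.

57 g/day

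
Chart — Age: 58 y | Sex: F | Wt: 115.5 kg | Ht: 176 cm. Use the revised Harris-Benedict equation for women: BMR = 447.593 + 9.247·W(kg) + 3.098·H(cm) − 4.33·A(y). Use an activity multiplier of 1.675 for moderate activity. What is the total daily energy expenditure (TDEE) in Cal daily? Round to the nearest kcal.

Harris-Benedict: BMR = 447.593 + 9.247(115.5) + 3.098(176) − 4.33(58) = 1809.7295 kcal/day.
TEE = BMR × activity factor = 1809.7295 × 1.675 = 3031.2969 kcal/day.

3031 Cal daily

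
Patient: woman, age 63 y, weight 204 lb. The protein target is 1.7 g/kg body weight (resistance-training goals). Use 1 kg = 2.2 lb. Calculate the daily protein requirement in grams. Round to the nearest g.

158 g/day

Weight in kg = 204 ÷ 2.2 = 92.7273 kg.
Protein = 1.7 g/kg × 92.7273 kg = 157.6364 g/day.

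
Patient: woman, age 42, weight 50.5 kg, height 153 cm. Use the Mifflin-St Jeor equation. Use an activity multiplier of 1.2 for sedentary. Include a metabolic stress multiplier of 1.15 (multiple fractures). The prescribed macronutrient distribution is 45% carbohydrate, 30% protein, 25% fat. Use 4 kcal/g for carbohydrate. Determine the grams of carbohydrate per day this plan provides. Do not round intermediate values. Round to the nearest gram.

169 g/day

Mifflin-St Jeor (female): BMR = 10(50.5) + 6.25(153) − 5(42) − 161 = 505 + 956.25 − 210 − 161 = 1090.25 kcal/day.
TEE = 1090.25 × 1.2 = 1308.3 kcal/day.
With stress factor 1.15: 1308.3 × 1.15 = 1504.545 kcal/day.
Carbohydrate energy = 45% × 1504.545 = 677.0453 kcal.
Carbohydrate = 677.0453 ÷ 4 kcal/g = 169.2613 g.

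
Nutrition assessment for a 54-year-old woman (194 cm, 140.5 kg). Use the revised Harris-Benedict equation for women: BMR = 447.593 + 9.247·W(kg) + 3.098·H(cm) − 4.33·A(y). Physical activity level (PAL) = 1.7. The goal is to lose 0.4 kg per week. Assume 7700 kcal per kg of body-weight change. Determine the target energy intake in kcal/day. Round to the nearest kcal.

3154 kcal/day

Harris-Benedict: BMR = 447.593 + 9.247(140.5) + 3.098(194) − 4.33(54) = 2113.9885 kcal/day.
TEE = 2113.9885 × 1.7 = 3593.7805 kcal/day.
Required daily deficit = 0.4 × 7700 ÷ 7 = 440 kcal/day.
Target intake = 3593.7805 − 440 = 3153.7805 kcal/day.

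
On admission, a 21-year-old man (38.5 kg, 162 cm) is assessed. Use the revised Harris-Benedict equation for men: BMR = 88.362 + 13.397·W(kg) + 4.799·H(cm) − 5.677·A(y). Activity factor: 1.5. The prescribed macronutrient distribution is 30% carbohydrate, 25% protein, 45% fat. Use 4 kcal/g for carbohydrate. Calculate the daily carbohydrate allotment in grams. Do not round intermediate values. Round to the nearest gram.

142 g/day

Harris-Benedict: BMR = 88.362 + 13.397(38.5) + 4.799(162) − 5.677(21) = 1262.3675 kcal/day.
TEE = 1262.3675 × 1.5 = 1893.5513 kcal/day.
Carbohydrate energy = 30% × 1893.5513 = 568.0654 kcal.
Carbohydrate = 568.0654 ÷ 4 kcal/g = 142.0163 g.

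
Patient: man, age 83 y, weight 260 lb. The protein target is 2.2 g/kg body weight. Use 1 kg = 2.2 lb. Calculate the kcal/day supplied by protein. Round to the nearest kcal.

Weight in kg = 260 ÷ 2.2 = 118.1818 kg.
Protein = 2.2 g/kg × 118.1818 kg = 260 g/day.
Protein energy = 260 g × 4 kcal/g = 1040 kcal/day.

1040 kcal/day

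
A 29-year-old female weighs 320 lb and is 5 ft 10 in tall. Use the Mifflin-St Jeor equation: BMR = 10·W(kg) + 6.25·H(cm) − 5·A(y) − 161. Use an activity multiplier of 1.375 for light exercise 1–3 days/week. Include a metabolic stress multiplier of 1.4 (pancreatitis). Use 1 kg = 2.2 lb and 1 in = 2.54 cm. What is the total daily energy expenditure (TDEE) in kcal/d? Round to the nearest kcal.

4350 kcal/d

Convert to metric: weight = 320 ÷ 2.2 = 145.4545 kg; height = (5×12 + 10) × 2.54 = 70 × 2.54 = 177.8 cm.
Mifflin-St Jeor (female): BMR = 10(145.4545) + 6.25(177.8) − 5(29) − 161 = 1454.5455 + 1111.25 − 145 − 161 = 2259.7955 kcal/day.
TEE = BMR × activity factor = 2259.7955 × 1.375 = 3107.2188 kcal/day.
Apply stress factor: 3107.2188 × 1.4 = 4350.1063 kcal/day.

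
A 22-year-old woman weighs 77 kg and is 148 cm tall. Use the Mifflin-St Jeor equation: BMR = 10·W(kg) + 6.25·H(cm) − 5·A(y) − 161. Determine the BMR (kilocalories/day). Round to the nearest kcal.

Mifflin-St Jeor (female): BMR = 10(77) + 6.25(148) − 5(22) − 161 = 770 + 925 − 110 − 161 = 1424 kcal/day.

1424 kilocalories/day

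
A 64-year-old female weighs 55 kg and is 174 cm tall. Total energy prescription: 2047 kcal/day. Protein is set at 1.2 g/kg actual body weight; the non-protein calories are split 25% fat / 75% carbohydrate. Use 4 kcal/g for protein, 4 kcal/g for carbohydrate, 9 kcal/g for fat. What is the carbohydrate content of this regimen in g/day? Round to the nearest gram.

Protein = 1.2 × 55 = 66 g → 66 × 4 = 264 kcal.
Non-protein calories = 2047 − 264 = 1783 kcal.
Fat: 25% × 1783 = 445.75 kcal; carbohydrate: 1337.25 kcal.
Carbohydrate: 1337.25 kcal ÷ 4 kcal/g = 334.3125 g.

334 g/day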